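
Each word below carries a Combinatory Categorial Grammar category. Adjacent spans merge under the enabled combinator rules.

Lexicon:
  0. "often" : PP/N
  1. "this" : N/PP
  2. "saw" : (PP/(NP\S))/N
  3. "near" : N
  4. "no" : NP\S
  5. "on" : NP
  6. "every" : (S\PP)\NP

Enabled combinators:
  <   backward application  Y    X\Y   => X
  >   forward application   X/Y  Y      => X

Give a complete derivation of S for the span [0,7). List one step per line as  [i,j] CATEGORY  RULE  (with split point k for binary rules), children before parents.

[0,1] PP/N  lex  "often"
[1,2] N/PP  lex  "this"
[2,3] (PP/(NP\S))/N  lex  "saw"
[3,4] N  lex  "near"
[2,4] PP/(NP\S)  >  k=3
[4,5] NP\S  lex  "no"
[2,5] PP  >  k=4
[1,5] N  >  k=2
[0,5] PP  >  k=1
[5,6] NP  lex  "on"
[6,7] (S\PP)\NP  lex  "every"
[5,7] S\PP  <  k=6
[0,7] S  <  k=5

[0,7] S   <
  [0,5] PP   >
    [0,1] "often" : PP/N
    [1,5] N   >
      [1,2] "this" : N/PP
      [2,5] PP   >
        [2,4] PP/(NP\S)   >
          [2,3] "saw" : (PP/(NP\S))/N
          [3,4] "near" : N
        [4,5] "no" : NP\S
  [5,7] S\PP   <
    [5,6] "on" : NP
    [6,7] "every" : (S\PP)\NP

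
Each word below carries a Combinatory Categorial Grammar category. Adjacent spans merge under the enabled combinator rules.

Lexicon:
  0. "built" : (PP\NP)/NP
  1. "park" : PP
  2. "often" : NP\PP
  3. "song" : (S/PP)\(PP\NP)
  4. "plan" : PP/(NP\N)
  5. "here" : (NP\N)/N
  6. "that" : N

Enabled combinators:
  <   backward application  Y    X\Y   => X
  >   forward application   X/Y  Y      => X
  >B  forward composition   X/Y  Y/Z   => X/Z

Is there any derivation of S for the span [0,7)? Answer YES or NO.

YES

[0,7] S   >
  [0,4] S/PP   <
    [0,3] PP\NP   >
      [0,1] "built" : (PP\NP)/NP
      [1,3] NP   <
        [1,2] "park" : PP
        [2,3] "often" : NP\PP
    [3,4] "song" : (S/PP)\(PP\NP)
  [4,7] PP   >
    [4,6] PP/N   >B
      [4,5] "plan" : PP/(NP\N)
      [5,6] "here" : (NP\N)/N
    [6,7] "that" : N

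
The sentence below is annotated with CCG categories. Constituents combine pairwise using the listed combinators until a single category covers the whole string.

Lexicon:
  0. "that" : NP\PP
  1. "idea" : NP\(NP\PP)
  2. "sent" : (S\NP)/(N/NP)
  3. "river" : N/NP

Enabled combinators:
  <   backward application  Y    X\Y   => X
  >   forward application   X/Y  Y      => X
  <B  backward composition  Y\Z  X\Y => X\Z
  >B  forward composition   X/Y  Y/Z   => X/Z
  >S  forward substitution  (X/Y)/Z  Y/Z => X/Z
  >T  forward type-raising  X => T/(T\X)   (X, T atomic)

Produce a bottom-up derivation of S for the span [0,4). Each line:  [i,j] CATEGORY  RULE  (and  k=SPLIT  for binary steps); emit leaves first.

[0,1] NP\PP  lex  "that"
[1,2] NP\(NP\PP)  lex  "idea"
[0,2] NP  <  k=1
[2,3] (S\NP)/(N/NP)  lex  "sent"
[3,4] N/NP  lex  "river"
[2,4] S\NP  >  k=3
[0,4] S  <  k=2

[0,4] S   <
  [0,2] NP   <
    [0,1] "that" : NP\PP
    [1,2] "idea" : NP\(NP\PP)
  [2,4] S\NP   >
    [2,3] "sent" : (S\NP)/(N/NP)
    [3,4] "river" : N/NP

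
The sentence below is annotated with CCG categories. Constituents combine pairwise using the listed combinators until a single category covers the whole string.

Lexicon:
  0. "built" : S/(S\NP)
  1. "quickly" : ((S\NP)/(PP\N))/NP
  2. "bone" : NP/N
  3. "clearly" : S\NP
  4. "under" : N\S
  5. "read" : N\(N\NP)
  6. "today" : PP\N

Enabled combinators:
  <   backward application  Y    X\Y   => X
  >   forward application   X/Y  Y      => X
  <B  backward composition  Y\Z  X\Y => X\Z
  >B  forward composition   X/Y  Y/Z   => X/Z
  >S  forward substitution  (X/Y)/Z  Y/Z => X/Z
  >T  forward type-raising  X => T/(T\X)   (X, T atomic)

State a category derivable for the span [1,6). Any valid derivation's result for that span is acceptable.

[0,7] S   >
  [0,1] "built" : S/(S\NP)
  [1,7] S\NP   >
    [1,6] (S\NP)/(PP\N)   >
      [1,2] "quickly" : ((S\NP)/(PP\N))/NP
      [2,6] NP   >
        [2,3] "bone" : NP/N
        [3,6] N   <
          [3,5] N\NP   <B
            [3,4] "clearly" : S\NP
            [4,5] "under" : N\S
          [5,6] "read" : N\(N\NP)
    [6,7] "today" : PP\N

(S\NP)/(PP\N)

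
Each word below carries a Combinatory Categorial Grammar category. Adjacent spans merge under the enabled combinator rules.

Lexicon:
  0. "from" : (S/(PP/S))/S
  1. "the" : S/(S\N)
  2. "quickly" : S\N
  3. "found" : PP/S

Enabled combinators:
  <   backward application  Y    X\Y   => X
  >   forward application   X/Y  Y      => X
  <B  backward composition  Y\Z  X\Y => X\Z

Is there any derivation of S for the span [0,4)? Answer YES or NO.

YES

[0,4] S   >
  [0,3] S/(PP/S)   >
    [0,1] "from" : (S/(PP/S))/S
    [1,3] S   >
      [1,2] "the" : S/(S\N)
      [2,3] "quickly" : S\N
  [3,4] "found" : PP/S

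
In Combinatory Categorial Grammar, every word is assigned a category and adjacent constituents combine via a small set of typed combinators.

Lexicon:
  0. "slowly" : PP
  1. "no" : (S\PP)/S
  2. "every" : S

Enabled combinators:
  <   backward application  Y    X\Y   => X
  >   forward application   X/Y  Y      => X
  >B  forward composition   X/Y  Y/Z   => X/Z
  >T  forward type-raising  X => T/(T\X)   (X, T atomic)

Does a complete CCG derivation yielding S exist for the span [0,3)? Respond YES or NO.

[0,3] S   <
  [0,1] "slowly" : PP
  [1,3] S\PP   >
    [1,2] "no" : (S\PP)/S
    [2,3] "every" : S

YES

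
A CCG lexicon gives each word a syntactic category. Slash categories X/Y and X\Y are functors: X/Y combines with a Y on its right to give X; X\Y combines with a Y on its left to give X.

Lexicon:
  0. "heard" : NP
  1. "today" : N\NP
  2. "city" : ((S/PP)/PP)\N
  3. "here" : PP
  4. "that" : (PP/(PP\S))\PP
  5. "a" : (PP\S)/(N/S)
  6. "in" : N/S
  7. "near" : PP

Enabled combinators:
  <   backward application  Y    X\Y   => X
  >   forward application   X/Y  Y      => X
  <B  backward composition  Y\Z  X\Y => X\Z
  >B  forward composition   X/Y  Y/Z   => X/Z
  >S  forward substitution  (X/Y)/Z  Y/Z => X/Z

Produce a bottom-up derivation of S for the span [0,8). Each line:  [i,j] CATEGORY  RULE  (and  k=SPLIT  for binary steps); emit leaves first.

[0,8] S   >
  [0,7] S/PP   >
    [0,3] (S/PP)/PP   <
      [0,2] N   <
        [0,1] "heard" : NP
        [1,2] "today" : N\NP
      [2,3] "city" : ((S/PP)/PP)\N
    [3,7] PP   >
      [3,5] PP/(PP\S)   <
        [3,4] "here" : PP
        [4,5] "that" : (PP/(PP\S))\PP
      [5,7] PP\S   >
        [5,6] "a" : (PP\S)/(N/S)
        [6,7] "in" : N/S
  [7,8] "near" : PP

[0,1] NP  lex  "heard"
[1,2] N\NP  lex  "today"
[0,2] N  <  k=1
[2,3] ((S/PP)/PP)\N  lex  "city"
[0,3] (S/PP)/PP  <  k=2
[3,4] PP  lex  "here"
[4,5] (PP/(PP\S))\PP  lex  "that"
[3,5] PP/(PP\S)  <  k=4
[5,6] (PP\S)/(N/S)  lex  "a"
[6,7] N/S  lex  "in"
[5,7] PP\S  >  k=6
[3,7] PP  >  k=5
[0,7] S/PP  >  k=3
[7,8] PP  lex  "near"
[0,8] S  >  k=7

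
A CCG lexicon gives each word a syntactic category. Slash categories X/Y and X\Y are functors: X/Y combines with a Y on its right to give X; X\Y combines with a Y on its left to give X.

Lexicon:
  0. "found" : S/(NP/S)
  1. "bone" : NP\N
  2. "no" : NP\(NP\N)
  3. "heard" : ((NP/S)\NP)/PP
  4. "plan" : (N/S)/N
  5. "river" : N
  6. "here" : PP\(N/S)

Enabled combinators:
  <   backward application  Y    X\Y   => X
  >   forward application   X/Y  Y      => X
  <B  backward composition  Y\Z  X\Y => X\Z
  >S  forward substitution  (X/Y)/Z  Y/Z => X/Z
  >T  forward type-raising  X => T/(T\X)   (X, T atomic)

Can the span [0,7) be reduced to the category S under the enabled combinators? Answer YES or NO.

[0,7] S   >
  [0,1] "found" : S/(NP/S)
  [1,7] NP/S   <
    [1,3] NP   <
      [1,2] "bone" : NP\N
      [2,3] "no" : NP\(NP\N)
    [3,7] (NP/S)\NP   >
      [3,4] "heard" : ((NP/S)\NP)/PP
      [4,7] PP   <
        [4,6] N/S   >
          [4,5] "plan" : (N/S)/N
          [5,6] "river" : N
        [6,7] "here" : PP\(N/S)

YES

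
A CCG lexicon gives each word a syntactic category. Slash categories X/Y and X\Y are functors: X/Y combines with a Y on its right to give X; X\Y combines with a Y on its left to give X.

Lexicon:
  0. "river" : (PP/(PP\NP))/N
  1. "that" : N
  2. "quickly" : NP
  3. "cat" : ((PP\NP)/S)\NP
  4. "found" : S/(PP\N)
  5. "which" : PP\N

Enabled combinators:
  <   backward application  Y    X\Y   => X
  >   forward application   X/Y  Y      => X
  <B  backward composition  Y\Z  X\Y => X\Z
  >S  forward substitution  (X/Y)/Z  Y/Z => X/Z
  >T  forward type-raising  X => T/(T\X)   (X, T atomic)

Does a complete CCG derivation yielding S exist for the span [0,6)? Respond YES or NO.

(PP/(PP\NP))/N N NP ((PP\NP)/S)\NP S/(PP\N) PP\N
CKY chart[0,6] = {N/(N\PP), NP/(NP\PP), PP, PP/(PP\PP), S/(S\PP)}; S ∉ chart

NO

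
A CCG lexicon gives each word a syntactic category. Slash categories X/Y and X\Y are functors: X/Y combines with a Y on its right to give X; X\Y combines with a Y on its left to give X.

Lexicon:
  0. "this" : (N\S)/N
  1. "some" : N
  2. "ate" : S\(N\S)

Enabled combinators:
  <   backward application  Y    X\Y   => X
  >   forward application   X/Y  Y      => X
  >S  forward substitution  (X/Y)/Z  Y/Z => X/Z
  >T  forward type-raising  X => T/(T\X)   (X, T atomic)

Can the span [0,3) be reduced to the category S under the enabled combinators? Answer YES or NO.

YES

[0,3] S   <
  [0,2] N\S   >
    [0,1] "this" : (N\S)/N
    [1,2] "some" : N
  [2,3] "ate" : S\(N\S)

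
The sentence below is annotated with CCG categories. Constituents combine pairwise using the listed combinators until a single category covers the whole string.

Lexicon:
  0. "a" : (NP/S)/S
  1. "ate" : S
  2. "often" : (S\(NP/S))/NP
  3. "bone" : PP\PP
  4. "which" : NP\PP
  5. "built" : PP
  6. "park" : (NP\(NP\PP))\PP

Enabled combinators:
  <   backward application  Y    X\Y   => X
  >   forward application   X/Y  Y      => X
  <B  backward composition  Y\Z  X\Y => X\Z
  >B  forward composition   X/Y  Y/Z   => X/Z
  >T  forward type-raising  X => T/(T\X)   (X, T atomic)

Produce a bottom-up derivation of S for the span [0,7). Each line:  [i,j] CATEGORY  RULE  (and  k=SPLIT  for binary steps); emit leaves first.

[0,7] S   <
  [0,2] NP/S   >
    [0,1] "a" : (NP/S)/S
    [1,2] "ate" : S
  [2,7] S\(NP/S)   >
    [2,3] "often" : (S\(NP/S))/NP
    [3,7] NP   <
      [3,5] NP\PP   <B
        [3,4] "bone" : PP\PP
        [4,5] "which" : NP\PP
      [5,7] NP\(NP\PP)   <
        [5,6] "built" : PP
        [6,7] "park" : (NP\(NP\PP))\PP

[0,1] (NP/S)/S  lex  "a"
[1,2] S  lex  "ate"
[0,2] NP/S  >  k=1
[2,3] (S\(NP/S))/NP  lex  "often"
[3,4] PP\PP  lex  "bone"
[4,5] NP\PP  lex  "which"
[3,5] NP\PP  <B  k=4
[5,6] PP  lex  "built"
[6,7] (NP\(NP\PP))\PP  lex  "park"
[5,7] NP\(NP\PP)  <  k=6
[3,7] NP  <  k=5
[2,7] S\(NP/S)  >  k=3
[0,7] S  <  k=2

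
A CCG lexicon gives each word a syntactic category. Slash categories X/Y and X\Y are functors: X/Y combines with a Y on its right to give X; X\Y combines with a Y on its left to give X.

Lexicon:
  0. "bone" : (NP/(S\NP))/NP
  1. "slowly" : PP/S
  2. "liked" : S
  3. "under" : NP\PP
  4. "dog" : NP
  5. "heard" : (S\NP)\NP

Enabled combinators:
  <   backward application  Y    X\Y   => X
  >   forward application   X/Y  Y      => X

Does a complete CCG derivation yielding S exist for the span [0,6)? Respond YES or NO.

NO

(NP/(S\NP))/NP PP/S S NP\PP NP (S\NP)\NP
CKY chart[0,6] = {NP}; S ∉ chart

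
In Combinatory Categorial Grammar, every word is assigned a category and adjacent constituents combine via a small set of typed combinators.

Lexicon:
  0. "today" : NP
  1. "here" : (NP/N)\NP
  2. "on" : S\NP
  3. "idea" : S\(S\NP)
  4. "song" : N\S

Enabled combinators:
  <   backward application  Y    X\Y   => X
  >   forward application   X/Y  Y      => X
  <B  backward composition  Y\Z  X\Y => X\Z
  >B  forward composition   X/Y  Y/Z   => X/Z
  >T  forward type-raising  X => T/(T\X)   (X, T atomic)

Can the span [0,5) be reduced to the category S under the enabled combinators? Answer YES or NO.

NP (NP/N)\NP S\NP S\(S\NP) N\S
CKY chart[0,5] = {N/(N\NP), NP, NP/(NP\NP), NP/(N\N), PP/(PP\NP), S/(S\NP)}; S ∉ chart

NO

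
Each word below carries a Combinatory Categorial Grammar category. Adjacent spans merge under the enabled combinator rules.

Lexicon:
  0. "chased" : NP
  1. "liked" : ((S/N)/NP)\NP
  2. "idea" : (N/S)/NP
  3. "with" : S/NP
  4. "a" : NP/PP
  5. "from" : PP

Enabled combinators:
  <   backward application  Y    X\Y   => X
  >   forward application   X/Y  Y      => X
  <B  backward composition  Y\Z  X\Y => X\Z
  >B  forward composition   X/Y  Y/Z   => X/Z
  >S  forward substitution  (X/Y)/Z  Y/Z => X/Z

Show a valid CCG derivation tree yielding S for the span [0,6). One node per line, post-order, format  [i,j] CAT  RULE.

[0,6] S   >
  [0,4] S/NP   >S
    [0,2] (S/N)/NP   <
      [0,1] "chased" : NP
      [1,2] "liked" : ((S/N)/NP)\NP
    [2,4] N/NP   >S
      [2,3] "idea" : (N/S)/NP
      [3,4] "with" : S/NP
  [4,6] NP   >
    [4,5] "a" : NP/PP
    [5,6] "from" : PP

[0,1] NP  lex  "chased"
[1,2] ((S/N)/NP)\NP  lex  "liked"
[0,2] (S/N)/NP  <  k=1
[2,3] (N/S)/NP  lex  "idea"
[3,4] S/NP  lex  "with"
[2,4] N/NP  >S  k=3
[0,4] S/NP  >S  k=2
[4,5] NP/PP  lex  "a"
[5,6] PP  lex  "from"
[4,6] NP  >  k=5
[0,6] S  >  k=4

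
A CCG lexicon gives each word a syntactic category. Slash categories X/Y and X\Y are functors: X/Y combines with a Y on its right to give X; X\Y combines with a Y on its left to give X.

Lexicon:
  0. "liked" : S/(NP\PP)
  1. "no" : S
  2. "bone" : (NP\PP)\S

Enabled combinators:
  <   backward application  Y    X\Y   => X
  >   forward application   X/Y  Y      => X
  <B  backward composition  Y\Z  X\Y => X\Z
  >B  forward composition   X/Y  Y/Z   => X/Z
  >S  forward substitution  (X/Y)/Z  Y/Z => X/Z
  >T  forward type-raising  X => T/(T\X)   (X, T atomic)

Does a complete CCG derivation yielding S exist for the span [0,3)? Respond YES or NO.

[0,3] S   >
  [0,1] "liked" : S/(NP\PP)
  [1,3] NP\PP   <
    [1,2] "no" : S
    [2,3] "bone" : (NP\PP)\S

YES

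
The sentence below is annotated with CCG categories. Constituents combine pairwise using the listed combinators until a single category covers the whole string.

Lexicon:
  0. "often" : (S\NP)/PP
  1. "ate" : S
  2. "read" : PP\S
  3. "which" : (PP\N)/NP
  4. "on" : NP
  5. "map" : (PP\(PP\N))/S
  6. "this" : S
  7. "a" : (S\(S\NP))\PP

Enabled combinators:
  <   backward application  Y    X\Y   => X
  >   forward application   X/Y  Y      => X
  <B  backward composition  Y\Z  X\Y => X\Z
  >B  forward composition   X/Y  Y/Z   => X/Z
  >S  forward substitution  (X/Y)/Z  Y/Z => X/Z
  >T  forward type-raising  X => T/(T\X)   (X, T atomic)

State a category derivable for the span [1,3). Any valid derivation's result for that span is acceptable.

[0,8] S   <
  [0,3] S\NP   >
    [0,1] "often" : (S\NP)/PP
    [1,3] PP   <
      [1,2] "ate" : S
      [2,3] "read" : PP\S
  [3,8] S\(S\NP)   <
    [3,7] PP   <
      [3,5] PP\N   >
        [3,4] "which" : (PP\N)/NP
        [4,5] "on" : NP
      [5,7] PP\(PP\N)   >
        [5,6] "map" : (PP\(PP\N))/S
        [6,7] "this" : S
    [7,8] "a" : (S\(S\NP))\PP

PP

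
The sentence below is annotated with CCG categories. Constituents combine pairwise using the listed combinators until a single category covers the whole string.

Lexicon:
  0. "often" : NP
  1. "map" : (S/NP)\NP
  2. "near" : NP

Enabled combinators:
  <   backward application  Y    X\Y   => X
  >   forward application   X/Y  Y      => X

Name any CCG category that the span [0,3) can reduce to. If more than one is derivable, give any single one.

S

[0,3] S   >
  [0,2] S/NP   <
    [0,1] "often" : NP
    [1,2] "map" : (S/NP)\NP
  [2,3] "near" : NP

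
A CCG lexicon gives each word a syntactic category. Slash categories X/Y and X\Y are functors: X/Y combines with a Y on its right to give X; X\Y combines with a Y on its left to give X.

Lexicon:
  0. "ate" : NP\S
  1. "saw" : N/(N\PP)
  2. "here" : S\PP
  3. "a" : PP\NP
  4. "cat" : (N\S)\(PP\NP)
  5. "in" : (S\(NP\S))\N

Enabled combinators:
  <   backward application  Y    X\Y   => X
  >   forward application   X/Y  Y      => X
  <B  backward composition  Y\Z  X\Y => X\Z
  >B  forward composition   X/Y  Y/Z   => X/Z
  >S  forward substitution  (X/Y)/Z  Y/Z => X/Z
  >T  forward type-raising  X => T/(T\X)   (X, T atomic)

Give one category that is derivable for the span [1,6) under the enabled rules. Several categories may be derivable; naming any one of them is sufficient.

S\(NP\S)

[0,6] S   <
  [0,1] "ate" : NP\S
  [1,6] S\(NP\S)   <
    [1,5] N   >
      [1,2] "saw" : N/(N\PP)
      [2,5] N\PP   <B
        [2,3] "here" : S\PP
        [3,5] N\S   <
          [3,4] "a" : PP\NP
          [4,5] "cat" : (N\S)\(PP\NP)
    [5,6] "in" : (S\(NP\S))\N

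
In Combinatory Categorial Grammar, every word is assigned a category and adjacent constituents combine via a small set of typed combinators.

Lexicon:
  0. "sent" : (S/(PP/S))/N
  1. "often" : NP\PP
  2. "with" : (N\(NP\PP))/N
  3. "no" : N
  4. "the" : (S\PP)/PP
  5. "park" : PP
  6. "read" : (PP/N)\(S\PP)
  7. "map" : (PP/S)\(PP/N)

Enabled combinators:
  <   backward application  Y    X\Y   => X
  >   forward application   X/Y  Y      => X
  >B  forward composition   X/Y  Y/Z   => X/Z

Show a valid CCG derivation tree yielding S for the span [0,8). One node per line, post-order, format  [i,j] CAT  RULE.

[0,1] (S/(PP/S))/N  lex  "sent"
[1,2] NP\PP  lex  "often"
[2,3] (N\(NP\PP))/N  lex  "with"
[3,4] N  lex  "no"
[2,4] N\(NP\PP)  >  k=3
[1,4] N  <  k=2
[0,4] S/(PP/S)  >  k=1
[4,5] (S\PP)/PP  lex  "the"
[5,6] PP  lex  "park"
[4,6] S\PP  >  k=5
[6,7] (PP/N)\(S\PP)  lex  "read"
[4,7] PP/N  <  k=6
[7,8] (PP/S)\(PP/N)  lex  "map"
[4,8] PP/S  <  k=7
[0,8] S  >  k=4

[0,8] S   >
  [0,4] S/(PP/S)   >
    [0,1] "sent" : (S/(PP/S))/N
    [1,4] N   <
      [1,2] "often" : NP\PP
      [2,4] N\(NP\PP)   >
        [2,3] "with" : (N\(NP\PP))/N
        [3,4] "no" : N
  [4,8] PP/S   <
    [4,7] PP/N   <
      [4,6] S\PP   >
        [4,5] "the" : (S\PP)/PP
        [5,6] "park" : PP
      [6,7] "read" : (PP/N)\(S\PP)
    [7,8] "map" : (PP/S)\(PP/N)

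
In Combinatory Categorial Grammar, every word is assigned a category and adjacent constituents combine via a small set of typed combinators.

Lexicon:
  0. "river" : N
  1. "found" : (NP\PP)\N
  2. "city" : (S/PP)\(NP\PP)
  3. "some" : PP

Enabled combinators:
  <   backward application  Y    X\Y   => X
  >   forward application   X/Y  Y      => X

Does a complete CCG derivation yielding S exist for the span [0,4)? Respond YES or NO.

YES

[0,4] S   >
  [0,3] S/PP   <
    [0,2] NP\PP   <
      [0,1] "river" : N
      [1,2] "found" : (NP\PP)\N
    [2,3] "city" : (S/PP)\(NP\PP)
  [3,4] "some" : PP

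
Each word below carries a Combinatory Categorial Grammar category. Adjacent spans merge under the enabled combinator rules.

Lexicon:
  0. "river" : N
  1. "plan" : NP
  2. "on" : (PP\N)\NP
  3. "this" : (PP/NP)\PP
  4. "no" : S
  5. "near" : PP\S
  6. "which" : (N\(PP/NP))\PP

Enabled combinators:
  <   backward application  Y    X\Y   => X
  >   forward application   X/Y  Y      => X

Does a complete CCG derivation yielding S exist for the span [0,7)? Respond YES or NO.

NO

N NP (PP\N)\NP (PP/NP)\PP S PP\S (N\(PP/NP))\PP
CKY chart[0,7] = {N}; S ∉ chart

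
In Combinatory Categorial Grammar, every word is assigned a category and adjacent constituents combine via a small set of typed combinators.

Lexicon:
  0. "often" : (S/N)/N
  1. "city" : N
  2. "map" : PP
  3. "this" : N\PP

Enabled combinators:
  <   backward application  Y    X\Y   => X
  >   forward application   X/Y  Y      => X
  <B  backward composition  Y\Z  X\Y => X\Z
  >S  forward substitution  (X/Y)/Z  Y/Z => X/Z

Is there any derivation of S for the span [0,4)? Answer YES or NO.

[0,4] S   >
  [0,2] S/N   >
    [0,1] "often" : (S/N)/N
    [1,2] "city" : N
  [2,4] N   <
    [2,3] "map" : PP
    [3,4] "this" : N\PP

YES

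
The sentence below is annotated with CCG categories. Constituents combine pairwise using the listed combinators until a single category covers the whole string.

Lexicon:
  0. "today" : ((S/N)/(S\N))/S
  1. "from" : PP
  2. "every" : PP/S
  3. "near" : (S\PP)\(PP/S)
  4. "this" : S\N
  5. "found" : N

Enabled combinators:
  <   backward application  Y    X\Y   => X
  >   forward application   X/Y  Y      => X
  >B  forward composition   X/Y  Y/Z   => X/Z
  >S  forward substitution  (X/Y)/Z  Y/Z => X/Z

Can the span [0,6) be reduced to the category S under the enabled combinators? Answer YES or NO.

YES

[0,6] S   >
  [0,5] S/N   >
    [0,4] (S/N)/(S\N)   >
      [0,1] "today" : ((S/N)/(S\N))/S
      [1,4] S   <
        [1,2] "from" : PP
        [2,4] S\PP   <
          [2,3] "every" : PP/S
          [3,4] "near" : (S\PP)\(PP/S)
    [4,5] "this" : S\N
  [5,6] "found" : N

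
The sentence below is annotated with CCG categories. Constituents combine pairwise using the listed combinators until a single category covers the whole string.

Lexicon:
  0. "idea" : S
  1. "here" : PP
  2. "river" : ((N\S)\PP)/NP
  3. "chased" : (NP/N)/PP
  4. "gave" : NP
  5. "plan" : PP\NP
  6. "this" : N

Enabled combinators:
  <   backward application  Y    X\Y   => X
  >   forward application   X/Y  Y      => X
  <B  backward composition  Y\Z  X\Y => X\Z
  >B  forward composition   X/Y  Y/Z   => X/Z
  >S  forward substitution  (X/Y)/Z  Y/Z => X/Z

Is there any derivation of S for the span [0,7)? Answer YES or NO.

S PP ((N\S)\PP)/NP (NP/N)/PP NP PP\NP N
CKY chart[0,7] = {N}; S ∉ chart

NO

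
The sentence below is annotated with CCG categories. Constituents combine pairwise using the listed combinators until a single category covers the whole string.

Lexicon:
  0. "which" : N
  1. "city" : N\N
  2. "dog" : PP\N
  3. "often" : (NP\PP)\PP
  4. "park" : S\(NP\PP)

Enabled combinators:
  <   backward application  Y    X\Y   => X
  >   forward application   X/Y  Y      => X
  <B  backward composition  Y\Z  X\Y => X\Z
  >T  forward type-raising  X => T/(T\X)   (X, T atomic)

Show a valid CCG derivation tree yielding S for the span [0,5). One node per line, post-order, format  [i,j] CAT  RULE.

[0,1] N  lex  "which"
[0,1] PP/(PP\N)  >T
[1,2] N\N  lex  "city"
[2,3] PP\N  lex  "dog"
[1,3] PP\N  <B  k=2
[0,3] PP  >  k=1
[3,4] (NP\PP)\PP  lex  "often"
[4,5] S\(NP\PP)  lex  "park"
[3,5] S\PP  <B  k=4
[0,5] S  <  k=3

[0,5] S   <
  [0,3] PP   >
    [0,1] PP/(PP\N)   >T
      [0,1] "which" : N
    [1,3] PP\N   <B
      [1,2] "city" : N\N
      [2,3] "dog" : PP\N
  [3,5] S\PP   <B
    [3,4] "often" : (NP\PP)\PP
    [4,5] "park" : S\(NP\PP)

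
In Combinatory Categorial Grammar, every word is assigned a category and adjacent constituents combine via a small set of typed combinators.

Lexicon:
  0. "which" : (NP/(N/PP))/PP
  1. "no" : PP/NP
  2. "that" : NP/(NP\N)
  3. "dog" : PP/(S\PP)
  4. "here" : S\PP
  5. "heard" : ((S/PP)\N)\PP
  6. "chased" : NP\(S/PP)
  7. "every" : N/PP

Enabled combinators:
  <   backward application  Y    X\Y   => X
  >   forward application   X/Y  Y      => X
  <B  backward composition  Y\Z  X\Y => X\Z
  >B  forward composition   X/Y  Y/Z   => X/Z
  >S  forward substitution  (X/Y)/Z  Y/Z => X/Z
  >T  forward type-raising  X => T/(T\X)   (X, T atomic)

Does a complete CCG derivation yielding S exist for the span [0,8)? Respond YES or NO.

(NP/(N/PP))/PP PP/NP NP/(NP\N) PP/(S\PP) S\PP ((S/PP)\N)\PP NP\(S/PP) N/PP
CKY chart[0,8] = {N/(N\NP), NP, NP/(NP\NP), PP/(PP\NP), S/(S\NP)}; S ∉ chart

NO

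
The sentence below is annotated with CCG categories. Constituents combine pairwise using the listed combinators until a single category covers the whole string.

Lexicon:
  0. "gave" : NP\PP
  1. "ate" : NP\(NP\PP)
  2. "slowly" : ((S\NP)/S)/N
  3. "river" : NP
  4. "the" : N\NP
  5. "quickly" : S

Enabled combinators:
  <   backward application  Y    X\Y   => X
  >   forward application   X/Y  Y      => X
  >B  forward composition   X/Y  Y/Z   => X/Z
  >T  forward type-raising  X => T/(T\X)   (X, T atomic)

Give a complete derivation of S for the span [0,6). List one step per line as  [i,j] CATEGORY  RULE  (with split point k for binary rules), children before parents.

[0,1] NP\PP  lex  "gave"
[1,2] NP\(NP\PP)  lex  "ate"
[0,2] NP  <  k=1
[2,3] ((S\NP)/S)/N  lex  "slowly"
[3,4] NP  lex  "river"
[4,5] N\NP  lex  "the"
[3,5] N  <  k=4
[2,5] (S\NP)/S  >  k=3
[5,6] S  lex  "quickly"
[2,6] S\NP  >  k=5
[0,6] S  <  k=2

[0,6] S   <
  [0,2] NP   <
    [0,1] "gave" : NP\PP
    [1,2] "ate" : NP\(NP\PP)
  [2,6] S\NP   >
    [2,5] (S\NP)/S   >
      [2,3] "slowly" : ((S\NP)/S)/N
      [3,5] N   <
        [3,4] "river" : NP
        [4,5] "the" : N\NP
    [5,6] "quickly" : S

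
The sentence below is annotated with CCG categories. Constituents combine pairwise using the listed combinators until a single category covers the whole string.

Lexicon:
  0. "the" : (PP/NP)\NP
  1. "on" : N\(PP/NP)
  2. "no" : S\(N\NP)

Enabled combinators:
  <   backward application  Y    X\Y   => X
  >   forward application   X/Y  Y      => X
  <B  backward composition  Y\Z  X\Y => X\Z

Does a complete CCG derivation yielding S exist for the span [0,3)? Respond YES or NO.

YES

[0,3] S   <
  [0,2] N\NP   <B
    [0,1] "the" : (PP/NP)\NP
    [1,2] "on" : N\(PP/NP)
  [2,3] "no" : S\(N\NP)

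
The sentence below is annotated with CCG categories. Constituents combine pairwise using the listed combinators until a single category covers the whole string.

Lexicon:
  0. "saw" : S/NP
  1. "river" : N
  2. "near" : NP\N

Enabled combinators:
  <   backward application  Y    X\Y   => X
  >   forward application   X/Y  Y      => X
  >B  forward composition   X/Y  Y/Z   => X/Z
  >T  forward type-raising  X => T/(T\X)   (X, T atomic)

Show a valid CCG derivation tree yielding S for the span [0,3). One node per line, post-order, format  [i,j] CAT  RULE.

[0,3] S   >
  [0,1] "saw" : S/NP
  [1,3] NP   <
    [1,2] "river" : N
    [2,3] "near" : NP\N

[0,1] S/NP  lex  "saw"
[1,2] N  lex  "river"
[2,3] NP\N  lex  "near"
[1,3] NP  <  k=2
[0,3] S  >  k=1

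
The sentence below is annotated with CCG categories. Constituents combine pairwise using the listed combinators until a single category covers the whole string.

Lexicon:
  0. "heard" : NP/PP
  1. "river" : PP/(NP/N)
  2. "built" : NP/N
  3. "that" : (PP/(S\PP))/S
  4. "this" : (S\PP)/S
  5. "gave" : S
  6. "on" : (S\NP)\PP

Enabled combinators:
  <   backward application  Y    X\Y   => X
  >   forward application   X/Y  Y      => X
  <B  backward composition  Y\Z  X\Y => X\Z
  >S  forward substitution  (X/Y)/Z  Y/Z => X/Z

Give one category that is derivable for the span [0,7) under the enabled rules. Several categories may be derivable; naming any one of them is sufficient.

S

[0,7] S   <
  [0,3] NP   >
    [0,1] "heard" : NP/PP
    [1,3] PP   >
      [1,2] "river" : PP/(NP/N)
      [2,3] "built" : NP/N
  [3,7] S\NP   <
    [3,6] PP   >
      [3,5] PP/S   >S
        [3,4] "that" : (PP/(S\PP))/S
        [4,5] "this" : (S\PP)/S
      [5,6] "gave" : S
    [6,7] "on" : (S\NP)\PP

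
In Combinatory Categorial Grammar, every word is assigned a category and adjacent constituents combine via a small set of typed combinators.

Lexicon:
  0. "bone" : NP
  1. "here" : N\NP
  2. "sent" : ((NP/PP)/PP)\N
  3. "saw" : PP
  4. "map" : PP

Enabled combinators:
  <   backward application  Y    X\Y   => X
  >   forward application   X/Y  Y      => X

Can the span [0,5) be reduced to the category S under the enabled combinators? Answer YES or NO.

NO

NP N\NP ((NP/PP)/PP)\N PP PP
CKY chart[0,5] = {NP}; S ∉ chart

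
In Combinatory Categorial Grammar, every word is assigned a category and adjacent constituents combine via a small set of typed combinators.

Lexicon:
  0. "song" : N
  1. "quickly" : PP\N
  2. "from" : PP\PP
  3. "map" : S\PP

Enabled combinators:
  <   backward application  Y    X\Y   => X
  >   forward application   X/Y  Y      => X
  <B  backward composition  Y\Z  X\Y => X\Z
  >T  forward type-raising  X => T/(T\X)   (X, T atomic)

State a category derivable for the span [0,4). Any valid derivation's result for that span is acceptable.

S

[0,4] S   <
  [0,1] "song" : N
  [1,4] S\N   <B
    [1,3] PP\N   <B
      [1,2] "quickly" : PP\N
      [2,3] "from" : PP\PP
    [3,4] "map" : S\PP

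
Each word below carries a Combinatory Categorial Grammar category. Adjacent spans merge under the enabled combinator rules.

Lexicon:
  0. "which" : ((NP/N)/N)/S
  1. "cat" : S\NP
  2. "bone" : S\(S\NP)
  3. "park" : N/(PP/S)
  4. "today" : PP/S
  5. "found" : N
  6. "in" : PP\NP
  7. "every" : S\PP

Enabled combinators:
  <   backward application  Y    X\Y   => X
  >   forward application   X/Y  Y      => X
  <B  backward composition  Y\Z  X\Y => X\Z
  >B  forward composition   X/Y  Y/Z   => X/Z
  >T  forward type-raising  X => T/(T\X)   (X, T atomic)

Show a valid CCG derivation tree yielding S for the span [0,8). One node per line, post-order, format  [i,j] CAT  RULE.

[0,1] ((NP/N)/N)/S  lex  "which"
[1,2] S\NP  lex  "cat"
[2,3] S\(S\NP)  lex  "bone"
[1,3] S  <  k=2
[0,3] (NP/N)/N  >  k=1
[3,4] N/(PP/S)  lex  "park"
[4,5] PP/S  lex  "today"
[3,5] N  >  k=4
[0,5] NP/N  >  k=3
[5,6] N  lex  "found"
[0,6] NP  >  k=5
[6,7] PP\NP  lex  "in"
[0,7] PP  <  k=6
[7,8] S\PP  lex  "every"
[0,8] S  <  k=7

[0,8] S   <
  [0,7] PP   <
    [0,6] NP   >
      [0,5] NP/N   >
        [0,3] (NP/N)/N   >
          [0,1] "which" : ((NP/N)/N)/S
          [1,3] S   <
            [1,2] "cat" : S\NP
            [2,3] "bone" : S\(S\NP)
        [3,5] N   >
          [3,4] "park" : N/(PP/S)
          [4,5] "today" : PP/S
      [5,6] "found" : N
    [6,7] "in" : PP\NP
  [7,8] "every" : S\PP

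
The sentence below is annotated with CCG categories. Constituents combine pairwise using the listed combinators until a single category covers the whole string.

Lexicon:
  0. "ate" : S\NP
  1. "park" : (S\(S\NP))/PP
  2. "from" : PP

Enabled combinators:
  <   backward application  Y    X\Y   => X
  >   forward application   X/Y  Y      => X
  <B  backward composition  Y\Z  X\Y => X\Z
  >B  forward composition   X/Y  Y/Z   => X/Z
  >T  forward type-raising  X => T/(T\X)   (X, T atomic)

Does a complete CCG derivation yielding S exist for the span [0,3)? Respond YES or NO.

[0,3] S   <
  [0,1] "ate" : S\NP
  [1,3] S\(S\NP)   >
    [1,2] "park" : (S\(S\NP))/PP
    [2,3] "from" : PP

YES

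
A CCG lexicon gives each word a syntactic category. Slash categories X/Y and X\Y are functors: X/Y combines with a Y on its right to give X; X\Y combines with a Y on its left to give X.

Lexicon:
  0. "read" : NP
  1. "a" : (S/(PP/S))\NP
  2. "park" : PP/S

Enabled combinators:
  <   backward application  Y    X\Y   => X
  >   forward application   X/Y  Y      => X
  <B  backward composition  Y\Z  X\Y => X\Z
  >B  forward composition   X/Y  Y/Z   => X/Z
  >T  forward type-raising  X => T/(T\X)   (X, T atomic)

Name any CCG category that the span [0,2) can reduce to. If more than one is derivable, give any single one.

S/(PP/S)

[0,3] S   >
  [0,2] S/(PP/S)   <
    [0,1] "read" : NP
    [1,2] "a" : (S/(PP/S))\NP
  [2,3] "park" : PP/S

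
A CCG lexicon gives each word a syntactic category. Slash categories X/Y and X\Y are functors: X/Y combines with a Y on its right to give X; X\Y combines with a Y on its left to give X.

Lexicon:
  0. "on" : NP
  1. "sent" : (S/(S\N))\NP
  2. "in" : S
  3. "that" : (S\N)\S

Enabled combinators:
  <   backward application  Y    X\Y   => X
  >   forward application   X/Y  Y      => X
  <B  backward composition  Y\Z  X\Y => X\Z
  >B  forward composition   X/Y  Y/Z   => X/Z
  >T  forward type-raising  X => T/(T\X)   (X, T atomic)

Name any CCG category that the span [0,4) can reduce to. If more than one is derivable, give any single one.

[0,4] S   >
  [0,2] S/(S\N)   <
    [0,1] "on" : NP
    [1,2] "sent" : (S/(S\N))\NP
  [2,4] S\N   <
    [2,3] "in" : S
    [3,4] "that" : (S\N)\S

S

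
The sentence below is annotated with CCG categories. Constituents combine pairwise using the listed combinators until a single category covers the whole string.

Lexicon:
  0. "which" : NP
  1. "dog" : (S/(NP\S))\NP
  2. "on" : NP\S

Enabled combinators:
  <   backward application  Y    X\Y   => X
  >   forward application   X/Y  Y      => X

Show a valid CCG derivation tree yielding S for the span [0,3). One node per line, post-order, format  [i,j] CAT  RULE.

[0,1] NP  lex  "which"
[1,2] (S/(NP\S))\NP  lex  "dog"
[0,2] S/(NP\S)  <  k=1
[2,3] NP\S  lex  "on"
[0,3] S  >  k=2

[0,3] S   >
  [0,2] S/(NP\S)   <
    [0,1] "which" : NP
    [1,2] "dog" : (S/(NP\S))\NP
  [2,3] "on" : NP\S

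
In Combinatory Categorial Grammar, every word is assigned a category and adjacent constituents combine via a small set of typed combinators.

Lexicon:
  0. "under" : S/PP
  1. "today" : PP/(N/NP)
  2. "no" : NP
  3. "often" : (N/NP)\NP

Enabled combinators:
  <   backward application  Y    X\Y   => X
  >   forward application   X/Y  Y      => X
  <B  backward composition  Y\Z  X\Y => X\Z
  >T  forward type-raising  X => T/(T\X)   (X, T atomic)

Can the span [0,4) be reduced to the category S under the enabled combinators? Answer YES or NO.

[0,4] S   >
  [0,1] "under" : S/PP
  [1,4] PP   >
    [1,2] "today" : PP/(N/NP)
    [2,4] N/NP   <
      [2,3] "no" : NP
      [3,4] "often" : (N/NP)\NP

YES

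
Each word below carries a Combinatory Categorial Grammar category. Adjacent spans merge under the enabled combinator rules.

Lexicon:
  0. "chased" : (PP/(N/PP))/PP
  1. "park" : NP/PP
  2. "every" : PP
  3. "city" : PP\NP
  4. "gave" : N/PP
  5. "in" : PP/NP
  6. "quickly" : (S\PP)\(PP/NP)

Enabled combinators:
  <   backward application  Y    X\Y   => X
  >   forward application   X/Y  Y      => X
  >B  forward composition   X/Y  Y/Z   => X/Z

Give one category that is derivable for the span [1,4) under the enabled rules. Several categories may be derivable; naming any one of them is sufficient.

[0,7] S   <
  [0,5] PP   >
    [0,4] PP/(N/PP)   >
      [0,1] "chased" : (PP/(N/PP))/PP
      [1,4] PP   <
        [1,3] NP   >
          [1,2] "park" : NP/PP
          [2,3] "every" : PP
        [3,4] "city" : PP\NP
    [4,5] "gave" : N/PP
  [5,7] S\PP   <
    [5,6] "in" : PP/NP
    [6,7] "quickly" : (S\PP)\(PP/NP)

PP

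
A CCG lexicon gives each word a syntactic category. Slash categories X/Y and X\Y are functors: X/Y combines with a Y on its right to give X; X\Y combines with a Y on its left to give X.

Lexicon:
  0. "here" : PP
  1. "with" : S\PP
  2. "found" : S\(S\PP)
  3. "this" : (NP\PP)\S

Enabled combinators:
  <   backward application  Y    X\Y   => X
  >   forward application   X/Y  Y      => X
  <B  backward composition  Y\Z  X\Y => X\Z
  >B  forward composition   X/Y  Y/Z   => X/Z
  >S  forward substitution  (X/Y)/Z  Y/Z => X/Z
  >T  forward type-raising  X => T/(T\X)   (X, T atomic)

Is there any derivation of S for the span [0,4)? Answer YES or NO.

NO

PP S\PP S\(S\PP) (NP\PP)\S
CKY chart[0,4] = {N/(N\NP), NP, NP/(NP\NP), PP/(PP\NP), S/(S\NP)}; S ∉ chart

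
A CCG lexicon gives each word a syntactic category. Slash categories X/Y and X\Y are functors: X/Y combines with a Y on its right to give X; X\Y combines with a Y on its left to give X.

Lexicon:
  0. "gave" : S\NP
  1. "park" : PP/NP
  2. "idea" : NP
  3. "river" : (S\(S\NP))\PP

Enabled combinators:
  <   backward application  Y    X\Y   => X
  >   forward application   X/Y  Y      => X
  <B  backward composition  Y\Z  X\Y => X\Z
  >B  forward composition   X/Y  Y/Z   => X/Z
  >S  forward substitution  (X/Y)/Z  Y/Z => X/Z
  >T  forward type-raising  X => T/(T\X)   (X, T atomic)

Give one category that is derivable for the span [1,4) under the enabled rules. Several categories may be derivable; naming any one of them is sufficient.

S\(S\NP)

[0,4] S   <
  [0,1] "gave" : S\NP
  [1,4] S\(S\NP)   <
    [1,3] PP   >
      [1,2] "park" : PP/NP
      [2,3] "idea" : NP
    [3,4] "river" : (S\(S\NP))\PP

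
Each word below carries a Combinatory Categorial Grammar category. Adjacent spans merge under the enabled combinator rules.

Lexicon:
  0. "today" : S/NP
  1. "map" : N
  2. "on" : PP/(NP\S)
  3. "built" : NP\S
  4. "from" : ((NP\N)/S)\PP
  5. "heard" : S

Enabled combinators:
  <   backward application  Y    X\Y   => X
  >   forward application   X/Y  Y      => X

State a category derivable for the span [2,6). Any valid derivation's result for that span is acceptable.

NP\N

[0,6] S   >
  [0,1] "today" : S/NP
  [1,6] NP   <
    [1,2] "map" : N
    [2,6] NP\N   >
      [2,5] (NP\N)/S   <
        [2,4] PP   >
          [2,3] "on" : PP/(NP\S)
          [3,4] "built" : NP\S
        [4,5] "from" : ((NP\N)/S)\PP
      [5,6] "heard" : S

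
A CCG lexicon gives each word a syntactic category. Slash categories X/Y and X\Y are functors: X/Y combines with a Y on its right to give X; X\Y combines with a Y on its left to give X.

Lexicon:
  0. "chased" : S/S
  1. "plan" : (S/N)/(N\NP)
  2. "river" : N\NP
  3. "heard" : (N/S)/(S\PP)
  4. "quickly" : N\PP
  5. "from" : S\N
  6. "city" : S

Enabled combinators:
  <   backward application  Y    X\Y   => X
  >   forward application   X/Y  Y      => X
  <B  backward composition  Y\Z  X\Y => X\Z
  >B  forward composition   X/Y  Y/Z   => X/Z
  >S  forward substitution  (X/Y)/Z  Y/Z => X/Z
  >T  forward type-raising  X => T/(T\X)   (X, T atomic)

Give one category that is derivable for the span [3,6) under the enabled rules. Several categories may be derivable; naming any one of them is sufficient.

N/S

[0,7] S   >
  [0,3] S/N   >B
    [0,1] "chased" : S/S
    [1,3] S/N   >
      [1,2] "plan" : (S/N)/(N\NP)
      [2,3] "river" : N\NP
  [3,7] N   >
    [3,6] N/S   >
      [3,4] "heard" : (N/S)/(S\PP)
      [4,6] S\PP   <B
        [4,5] "quickly" : N\PP
        [5,6] "from" : S\N
    [6,7] "city" : S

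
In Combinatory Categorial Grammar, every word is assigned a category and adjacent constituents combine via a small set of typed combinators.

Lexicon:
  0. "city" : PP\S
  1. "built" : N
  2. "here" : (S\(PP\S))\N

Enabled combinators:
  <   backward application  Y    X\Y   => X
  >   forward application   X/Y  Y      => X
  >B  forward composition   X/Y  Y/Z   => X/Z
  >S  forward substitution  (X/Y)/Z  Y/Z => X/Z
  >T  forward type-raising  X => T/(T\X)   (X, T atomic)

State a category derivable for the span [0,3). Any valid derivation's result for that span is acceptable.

[0,3] S   <
  [0,1] "city" : PP\S
  [1,3] S\(PP\S)   <
    [1,2] "built" : N
    [2,3] "here" : (S\(PP\S))\N

S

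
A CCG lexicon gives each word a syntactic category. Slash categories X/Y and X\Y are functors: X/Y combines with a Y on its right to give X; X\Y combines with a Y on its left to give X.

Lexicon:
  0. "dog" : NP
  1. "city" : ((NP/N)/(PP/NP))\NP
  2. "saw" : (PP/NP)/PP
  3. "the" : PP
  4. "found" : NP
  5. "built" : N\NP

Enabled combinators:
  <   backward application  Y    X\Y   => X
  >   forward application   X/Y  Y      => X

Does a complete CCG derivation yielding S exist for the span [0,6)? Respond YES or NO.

NO

NP ((NP/N)/(PP/NP))\NP (PP/NP)/PP PP NP N\NP
CKY chart[0,6] = {NP}; S ∉ chart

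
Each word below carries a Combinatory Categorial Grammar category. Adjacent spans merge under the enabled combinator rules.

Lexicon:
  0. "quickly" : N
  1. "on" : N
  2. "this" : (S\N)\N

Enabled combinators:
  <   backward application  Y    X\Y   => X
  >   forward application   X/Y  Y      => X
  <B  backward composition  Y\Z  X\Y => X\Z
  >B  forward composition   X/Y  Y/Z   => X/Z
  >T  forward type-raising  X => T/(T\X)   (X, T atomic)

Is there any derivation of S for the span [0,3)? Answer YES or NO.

YES

[0,3] S   <
  [0,1] "quickly" : N
  [1,3] S\N   <
    [1,2] "on" : N
    [2,3] "this" : (S\N)\N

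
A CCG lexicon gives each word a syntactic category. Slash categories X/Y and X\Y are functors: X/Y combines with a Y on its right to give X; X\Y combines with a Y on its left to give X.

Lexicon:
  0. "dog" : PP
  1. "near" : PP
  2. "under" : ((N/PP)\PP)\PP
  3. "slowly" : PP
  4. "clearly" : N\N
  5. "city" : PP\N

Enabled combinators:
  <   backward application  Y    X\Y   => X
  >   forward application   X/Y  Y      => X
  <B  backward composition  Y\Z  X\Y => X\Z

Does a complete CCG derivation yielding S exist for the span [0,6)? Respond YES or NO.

PP PP ((N/PP)\PP)\PP PP N\N PP\N
CKY chart[0,6] = {PP}; S ∉ chart

NO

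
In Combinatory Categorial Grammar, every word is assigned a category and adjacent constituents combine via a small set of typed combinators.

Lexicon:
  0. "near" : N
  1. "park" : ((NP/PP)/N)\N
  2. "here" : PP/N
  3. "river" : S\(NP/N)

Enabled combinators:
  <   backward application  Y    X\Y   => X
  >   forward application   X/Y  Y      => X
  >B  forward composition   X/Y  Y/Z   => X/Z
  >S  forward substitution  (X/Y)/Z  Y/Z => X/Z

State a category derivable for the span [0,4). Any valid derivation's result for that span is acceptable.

[0,4] S   <
  [0,3] NP/N   >S
    [0,2] (NP/PP)/N   <
      [0,1] "near" : N
      [1,2] "park" : ((NP/PP)/N)\N
    [2,3] "here" : PP/N
  [3,4] "river" : S\(NP/N)

S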